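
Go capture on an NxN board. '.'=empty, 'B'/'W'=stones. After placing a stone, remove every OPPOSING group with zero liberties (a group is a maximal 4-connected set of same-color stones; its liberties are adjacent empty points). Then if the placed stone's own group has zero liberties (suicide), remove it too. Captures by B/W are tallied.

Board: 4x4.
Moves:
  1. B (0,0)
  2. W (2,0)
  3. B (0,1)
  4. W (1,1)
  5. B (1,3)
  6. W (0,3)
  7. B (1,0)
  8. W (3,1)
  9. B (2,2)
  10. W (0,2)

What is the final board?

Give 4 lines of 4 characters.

Move 1: B@(0,0) -> caps B=0 W=0
Move 2: W@(2,0) -> caps B=0 W=0
Move 3: B@(0,1) -> caps B=0 W=0
Move 4: W@(1,1) -> caps B=0 W=0
Move 5: B@(1,3) -> caps B=0 W=0
Move 6: W@(0,3) -> caps B=0 W=0
Move 7: B@(1,0) -> caps B=0 W=0
Move 8: W@(3,1) -> caps B=0 W=0
Move 9: B@(2,2) -> caps B=0 W=0
Move 10: W@(0,2) -> caps B=0 W=3

Answer: ..WW
.W.B
W.B.
.W..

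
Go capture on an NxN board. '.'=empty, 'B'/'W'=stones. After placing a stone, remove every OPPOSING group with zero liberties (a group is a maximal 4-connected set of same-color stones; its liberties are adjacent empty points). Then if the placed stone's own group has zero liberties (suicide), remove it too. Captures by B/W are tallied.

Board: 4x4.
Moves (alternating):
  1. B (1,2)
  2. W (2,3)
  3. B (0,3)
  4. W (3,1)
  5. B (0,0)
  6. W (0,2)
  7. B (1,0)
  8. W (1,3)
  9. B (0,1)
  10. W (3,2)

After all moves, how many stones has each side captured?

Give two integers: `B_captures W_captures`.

Answer: 0 1

Derivation:
Move 1: B@(1,2) -> caps B=0 W=0
Move 2: W@(2,3) -> caps B=0 W=0
Move 3: B@(0,3) -> caps B=0 W=0
Move 4: W@(3,1) -> caps B=0 W=0
Move 5: B@(0,0) -> caps B=0 W=0
Move 6: W@(0,2) -> caps B=0 W=0
Move 7: B@(1,0) -> caps B=0 W=0
Move 8: W@(1,3) -> caps B=0 W=1
Move 9: B@(0,1) -> caps B=0 W=1
Move 10: W@(3,2) -> caps B=0 W=1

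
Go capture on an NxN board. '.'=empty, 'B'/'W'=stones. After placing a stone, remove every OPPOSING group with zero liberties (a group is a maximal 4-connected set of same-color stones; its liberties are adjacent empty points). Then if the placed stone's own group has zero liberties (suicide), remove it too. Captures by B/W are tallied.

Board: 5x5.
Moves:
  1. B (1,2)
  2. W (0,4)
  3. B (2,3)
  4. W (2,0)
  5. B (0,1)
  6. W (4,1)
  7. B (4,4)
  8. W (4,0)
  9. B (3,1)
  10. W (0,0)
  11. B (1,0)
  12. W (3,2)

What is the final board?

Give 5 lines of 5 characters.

Answer: .B..W
B.B..
W..B.
.BW..
WW..B

Derivation:
Move 1: B@(1,2) -> caps B=0 W=0
Move 2: W@(0,4) -> caps B=0 W=0
Move 3: B@(2,3) -> caps B=0 W=0
Move 4: W@(2,0) -> caps B=0 W=0
Move 5: B@(0,1) -> caps B=0 W=0
Move 6: W@(4,1) -> caps B=0 W=0
Move 7: B@(4,4) -> caps B=0 W=0
Move 8: W@(4,0) -> caps B=0 W=0
Move 9: B@(3,1) -> caps B=0 W=0
Move 10: W@(0,0) -> caps B=0 W=0
Move 11: B@(1,0) -> caps B=1 W=0
Move 12: W@(3,2) -> caps B=1 W=0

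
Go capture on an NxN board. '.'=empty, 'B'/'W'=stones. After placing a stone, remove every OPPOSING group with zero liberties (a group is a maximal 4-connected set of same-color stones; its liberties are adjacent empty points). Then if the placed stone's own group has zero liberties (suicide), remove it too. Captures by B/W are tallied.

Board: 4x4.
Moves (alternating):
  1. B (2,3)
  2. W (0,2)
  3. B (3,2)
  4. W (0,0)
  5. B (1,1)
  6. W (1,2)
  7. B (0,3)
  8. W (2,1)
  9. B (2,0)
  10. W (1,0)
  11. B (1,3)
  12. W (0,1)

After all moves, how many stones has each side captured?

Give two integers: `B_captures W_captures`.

Move 1: B@(2,3) -> caps B=0 W=0
Move 2: W@(0,2) -> caps B=0 W=0
Move 3: B@(3,2) -> caps B=0 W=0
Move 4: W@(0,0) -> caps B=0 W=0
Move 5: B@(1,1) -> caps B=0 W=0
Move 6: W@(1,2) -> caps B=0 W=0
Move 7: B@(0,3) -> caps B=0 W=0
Move 8: W@(2,1) -> caps B=0 W=0
Move 9: B@(2,0) -> caps B=0 W=0
Move 10: W@(1,0) -> caps B=0 W=0
Move 11: B@(1,3) -> caps B=0 W=0
Move 12: W@(0,1) -> caps B=0 W=1

Answer: 0 1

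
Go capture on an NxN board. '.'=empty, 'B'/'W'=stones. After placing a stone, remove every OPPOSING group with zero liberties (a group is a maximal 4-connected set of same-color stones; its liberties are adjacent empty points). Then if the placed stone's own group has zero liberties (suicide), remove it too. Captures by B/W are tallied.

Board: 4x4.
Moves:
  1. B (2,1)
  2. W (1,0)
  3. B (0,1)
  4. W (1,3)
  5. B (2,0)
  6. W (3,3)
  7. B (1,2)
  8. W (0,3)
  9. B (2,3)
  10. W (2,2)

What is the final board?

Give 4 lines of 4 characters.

Answer: .B.W
W.BW
BBW.
...W

Derivation:
Move 1: B@(2,1) -> caps B=0 W=0
Move 2: W@(1,0) -> caps B=0 W=0
Move 3: B@(0,1) -> caps B=0 W=0
Move 4: W@(1,3) -> caps B=0 W=0
Move 5: B@(2,0) -> caps B=0 W=0
Move 6: W@(3,3) -> caps B=0 W=0
Move 7: B@(1,2) -> caps B=0 W=0
Move 8: W@(0,3) -> caps B=0 W=0
Move 9: B@(2,3) -> caps B=0 W=0
Move 10: W@(2,2) -> caps B=0 W=1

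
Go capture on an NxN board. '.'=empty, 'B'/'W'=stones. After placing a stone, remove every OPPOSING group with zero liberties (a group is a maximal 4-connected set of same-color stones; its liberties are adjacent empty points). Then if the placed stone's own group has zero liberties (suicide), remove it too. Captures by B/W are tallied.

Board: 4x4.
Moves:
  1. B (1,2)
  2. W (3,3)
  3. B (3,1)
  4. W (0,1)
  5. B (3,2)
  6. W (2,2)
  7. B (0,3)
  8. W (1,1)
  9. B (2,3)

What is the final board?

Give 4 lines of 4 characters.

Move 1: B@(1,2) -> caps B=0 W=0
Move 2: W@(3,3) -> caps B=0 W=0
Move 3: B@(3,1) -> caps B=0 W=0
Move 4: W@(0,1) -> caps B=0 W=0
Move 5: B@(3,2) -> caps B=0 W=0
Move 6: W@(2,2) -> caps B=0 W=0
Move 7: B@(0,3) -> caps B=0 W=0
Move 8: W@(1,1) -> caps B=0 W=0
Move 9: B@(2,3) -> caps B=1 W=0

Answer: .W.B
.WB.
..WB
.BB.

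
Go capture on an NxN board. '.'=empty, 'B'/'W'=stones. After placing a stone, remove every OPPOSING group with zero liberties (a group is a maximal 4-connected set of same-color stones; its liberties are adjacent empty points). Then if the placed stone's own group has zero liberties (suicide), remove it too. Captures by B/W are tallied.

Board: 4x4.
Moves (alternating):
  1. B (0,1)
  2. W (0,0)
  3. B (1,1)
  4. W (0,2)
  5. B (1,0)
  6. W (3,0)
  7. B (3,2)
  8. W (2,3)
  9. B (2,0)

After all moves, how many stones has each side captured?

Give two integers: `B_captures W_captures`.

Answer: 1 0

Derivation:
Move 1: B@(0,1) -> caps B=0 W=0
Move 2: W@(0,0) -> caps B=0 W=0
Move 3: B@(1,1) -> caps B=0 W=0
Move 4: W@(0,2) -> caps B=0 W=0
Move 5: B@(1,0) -> caps B=1 W=0
Move 6: W@(3,0) -> caps B=1 W=0
Move 7: B@(3,2) -> caps B=1 W=0
Move 8: W@(2,3) -> caps B=1 W=0
Move 9: B@(2,0) -> caps B=1 W=0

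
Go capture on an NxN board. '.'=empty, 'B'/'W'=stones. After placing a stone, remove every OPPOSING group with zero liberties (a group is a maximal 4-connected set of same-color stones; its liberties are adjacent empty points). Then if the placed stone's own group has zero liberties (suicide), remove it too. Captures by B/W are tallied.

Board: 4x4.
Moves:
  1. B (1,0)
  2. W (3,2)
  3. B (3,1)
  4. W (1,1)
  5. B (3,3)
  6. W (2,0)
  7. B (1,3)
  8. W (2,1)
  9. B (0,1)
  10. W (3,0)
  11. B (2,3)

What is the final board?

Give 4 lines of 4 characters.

Answer: .B..
BW.B
WW.B
W.WB

Derivation:
Move 1: B@(1,0) -> caps B=0 W=0
Move 2: W@(3,2) -> caps B=0 W=0
Move 3: B@(3,1) -> caps B=0 W=0
Move 4: W@(1,1) -> caps B=0 W=0
Move 5: B@(3,3) -> caps B=0 W=0
Move 6: W@(2,0) -> caps B=0 W=0
Move 7: B@(1,3) -> caps B=0 W=0
Move 8: W@(2,1) -> caps B=0 W=0
Move 9: B@(0,1) -> caps B=0 W=0
Move 10: W@(3,0) -> caps B=0 W=1
Move 11: B@(2,3) -> caps B=0 W=1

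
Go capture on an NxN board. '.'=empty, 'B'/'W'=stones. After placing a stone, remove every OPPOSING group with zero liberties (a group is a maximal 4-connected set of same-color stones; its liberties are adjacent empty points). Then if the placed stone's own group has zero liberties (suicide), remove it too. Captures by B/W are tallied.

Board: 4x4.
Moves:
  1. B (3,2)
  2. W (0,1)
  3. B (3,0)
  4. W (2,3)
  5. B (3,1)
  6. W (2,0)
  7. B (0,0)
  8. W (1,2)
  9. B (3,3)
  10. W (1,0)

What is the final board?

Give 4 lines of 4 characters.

Answer: .W..
W.W.
W..W
BBBB

Derivation:
Move 1: B@(3,2) -> caps B=0 W=0
Move 2: W@(0,1) -> caps B=0 W=0
Move 3: B@(3,0) -> caps B=0 W=0
Move 4: W@(2,3) -> caps B=0 W=0
Move 5: B@(3,1) -> caps B=0 W=0
Move 6: W@(2,0) -> caps B=0 W=0
Move 7: B@(0,0) -> caps B=0 W=0
Move 8: W@(1,2) -> caps B=0 W=0
Move 9: B@(3,3) -> caps B=0 W=0
Move 10: W@(1,0) -> caps B=0 W=1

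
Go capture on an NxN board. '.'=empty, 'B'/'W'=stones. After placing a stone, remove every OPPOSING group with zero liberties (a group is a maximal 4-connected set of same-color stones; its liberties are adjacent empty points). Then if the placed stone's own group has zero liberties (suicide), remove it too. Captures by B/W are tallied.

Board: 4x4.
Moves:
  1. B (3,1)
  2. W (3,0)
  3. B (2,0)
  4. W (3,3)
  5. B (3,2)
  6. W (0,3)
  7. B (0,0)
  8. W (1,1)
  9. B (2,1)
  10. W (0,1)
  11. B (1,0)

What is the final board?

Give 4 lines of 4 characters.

Move 1: B@(3,1) -> caps B=0 W=0
Move 2: W@(3,0) -> caps B=0 W=0
Move 3: B@(2,0) -> caps B=1 W=0
Move 4: W@(3,3) -> caps B=1 W=0
Move 5: B@(3,2) -> caps B=1 W=0
Move 6: W@(0,3) -> caps B=1 W=0
Move 7: B@(0,0) -> caps B=1 W=0
Move 8: W@(1,1) -> caps B=1 W=0
Move 9: B@(2,1) -> caps B=1 W=0
Move 10: W@(0,1) -> caps B=1 W=0
Move 11: B@(1,0) -> caps B=1 W=0

Answer: BW.W
BW..
BB..
.BBW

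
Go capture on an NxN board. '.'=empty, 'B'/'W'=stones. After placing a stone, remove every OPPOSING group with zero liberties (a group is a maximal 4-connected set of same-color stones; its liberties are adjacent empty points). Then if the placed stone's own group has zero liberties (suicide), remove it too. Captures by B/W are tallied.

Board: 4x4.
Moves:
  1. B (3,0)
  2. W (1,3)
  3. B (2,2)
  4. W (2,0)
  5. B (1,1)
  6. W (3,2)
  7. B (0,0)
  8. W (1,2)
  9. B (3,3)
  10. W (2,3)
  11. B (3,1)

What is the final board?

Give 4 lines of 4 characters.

Move 1: B@(3,0) -> caps B=0 W=0
Move 2: W@(1,3) -> caps B=0 W=0
Move 3: B@(2,2) -> caps B=0 W=0
Move 4: W@(2,0) -> caps B=0 W=0
Move 5: B@(1,1) -> caps B=0 W=0
Move 6: W@(3,2) -> caps B=0 W=0
Move 7: B@(0,0) -> caps B=0 W=0
Move 8: W@(1,2) -> caps B=0 W=0
Move 9: B@(3,3) -> caps B=0 W=0
Move 10: W@(2,3) -> caps B=0 W=1
Move 11: B@(3,1) -> caps B=0 W=1

Answer: B...
.BWW
W.BW
BBW.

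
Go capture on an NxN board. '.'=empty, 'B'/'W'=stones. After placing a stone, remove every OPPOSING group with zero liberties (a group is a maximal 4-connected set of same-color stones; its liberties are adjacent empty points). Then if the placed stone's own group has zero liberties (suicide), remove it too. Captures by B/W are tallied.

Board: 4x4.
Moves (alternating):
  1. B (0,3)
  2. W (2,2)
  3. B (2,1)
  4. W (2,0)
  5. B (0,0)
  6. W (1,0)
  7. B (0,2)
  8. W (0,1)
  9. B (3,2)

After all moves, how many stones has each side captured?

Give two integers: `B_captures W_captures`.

Answer: 0 1

Derivation:
Move 1: B@(0,3) -> caps B=0 W=0
Move 2: W@(2,2) -> caps B=0 W=0
Move 3: B@(2,1) -> caps B=0 W=0
Move 4: W@(2,0) -> caps B=0 W=0
Move 5: B@(0,0) -> caps B=0 W=0
Move 6: W@(1,0) -> caps B=0 W=0
Move 7: B@(0,2) -> caps B=0 W=0
Move 8: W@(0,1) -> caps B=0 W=1
Move 9: B@(3,2) -> caps B=0 W=1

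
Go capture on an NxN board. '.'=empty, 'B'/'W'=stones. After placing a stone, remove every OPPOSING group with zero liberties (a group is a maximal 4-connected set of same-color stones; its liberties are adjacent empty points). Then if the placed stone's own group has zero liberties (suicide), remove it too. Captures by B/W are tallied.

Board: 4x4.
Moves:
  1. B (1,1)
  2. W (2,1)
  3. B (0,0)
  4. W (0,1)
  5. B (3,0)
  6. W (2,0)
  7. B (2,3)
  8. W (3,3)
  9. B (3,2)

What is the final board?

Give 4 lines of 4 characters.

Move 1: B@(1,1) -> caps B=0 W=0
Move 2: W@(2,1) -> caps B=0 W=0
Move 3: B@(0,0) -> caps B=0 W=0
Move 4: W@(0,1) -> caps B=0 W=0
Move 5: B@(3,0) -> caps B=0 W=0
Move 6: W@(2,0) -> caps B=0 W=0
Move 7: B@(2,3) -> caps B=0 W=0
Move 8: W@(3,3) -> caps B=0 W=0
Move 9: B@(3,2) -> caps B=1 W=0

Answer: BW..
.B..
WW.B
B.B.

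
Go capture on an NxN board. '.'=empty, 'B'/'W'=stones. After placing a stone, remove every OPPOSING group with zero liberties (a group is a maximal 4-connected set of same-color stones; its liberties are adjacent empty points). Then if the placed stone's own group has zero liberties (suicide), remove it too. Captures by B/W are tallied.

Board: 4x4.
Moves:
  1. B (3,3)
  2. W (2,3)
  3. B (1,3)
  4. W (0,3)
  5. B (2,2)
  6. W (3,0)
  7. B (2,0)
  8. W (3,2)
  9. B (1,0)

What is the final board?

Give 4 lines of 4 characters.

Move 1: B@(3,3) -> caps B=0 W=0
Move 2: W@(2,3) -> caps B=0 W=0
Move 3: B@(1,3) -> caps B=0 W=0
Move 4: W@(0,3) -> caps B=0 W=0
Move 5: B@(2,2) -> caps B=1 W=0
Move 6: W@(3,0) -> caps B=1 W=0
Move 7: B@(2,0) -> caps B=1 W=0
Move 8: W@(3,2) -> caps B=1 W=0
Move 9: B@(1,0) -> caps B=1 W=0

Answer: ...W
B..B
B.B.
W.WB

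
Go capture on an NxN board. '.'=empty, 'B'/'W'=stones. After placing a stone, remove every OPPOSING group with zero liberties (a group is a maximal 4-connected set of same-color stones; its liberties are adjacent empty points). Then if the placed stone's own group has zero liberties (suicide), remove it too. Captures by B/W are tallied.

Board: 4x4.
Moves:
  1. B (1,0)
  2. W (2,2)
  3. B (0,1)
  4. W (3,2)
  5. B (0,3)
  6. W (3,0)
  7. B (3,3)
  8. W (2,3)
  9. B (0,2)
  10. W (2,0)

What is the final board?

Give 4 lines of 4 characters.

Move 1: B@(1,0) -> caps B=0 W=0
Move 2: W@(2,2) -> caps B=0 W=0
Move 3: B@(0,1) -> caps B=0 W=0
Move 4: W@(3,2) -> caps B=0 W=0
Move 5: B@(0,3) -> caps B=0 W=0
Move 6: W@(3,0) -> caps B=0 W=0
Move 7: B@(3,3) -> caps B=0 W=0
Move 8: W@(2,3) -> caps B=0 W=1
Move 9: B@(0,2) -> caps B=0 W=1
Move 10: W@(2,0) -> caps B=0 W=1

Answer: .BBB
B...
W.WW
W.W.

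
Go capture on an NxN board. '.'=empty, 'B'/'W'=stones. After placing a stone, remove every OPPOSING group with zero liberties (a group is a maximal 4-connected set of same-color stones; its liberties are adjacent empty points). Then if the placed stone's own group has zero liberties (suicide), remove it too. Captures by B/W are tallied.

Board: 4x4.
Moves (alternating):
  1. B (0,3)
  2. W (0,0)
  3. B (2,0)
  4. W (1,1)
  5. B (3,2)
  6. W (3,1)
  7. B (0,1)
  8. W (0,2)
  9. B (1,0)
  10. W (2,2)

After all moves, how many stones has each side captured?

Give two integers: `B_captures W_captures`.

Move 1: B@(0,3) -> caps B=0 W=0
Move 2: W@(0,0) -> caps B=0 W=0
Move 3: B@(2,0) -> caps B=0 W=0
Move 4: W@(1,1) -> caps B=0 W=0
Move 5: B@(3,2) -> caps B=0 W=0
Move 6: W@(3,1) -> caps B=0 W=0
Move 7: B@(0,1) -> caps B=0 W=0
Move 8: W@(0,2) -> caps B=0 W=1
Move 9: B@(1,0) -> caps B=0 W=1
Move 10: W@(2,2) -> caps B=0 W=1

Answer: 0 1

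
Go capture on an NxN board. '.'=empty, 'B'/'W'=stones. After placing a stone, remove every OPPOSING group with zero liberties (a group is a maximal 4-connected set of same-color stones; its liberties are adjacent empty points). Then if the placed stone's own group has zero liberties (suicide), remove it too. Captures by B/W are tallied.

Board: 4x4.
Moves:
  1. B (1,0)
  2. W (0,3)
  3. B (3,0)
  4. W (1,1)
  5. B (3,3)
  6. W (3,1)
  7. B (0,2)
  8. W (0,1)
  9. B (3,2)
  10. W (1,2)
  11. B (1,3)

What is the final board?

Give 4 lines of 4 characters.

Answer: .W.W
BWWB
....
BWBB

Derivation:
Move 1: B@(1,0) -> caps B=0 W=0
Move 2: W@(0,3) -> caps B=0 W=0
Move 3: B@(3,0) -> caps B=0 W=0
Move 4: W@(1,1) -> caps B=0 W=0
Move 5: B@(3,3) -> caps B=0 W=0
Move 6: W@(3,1) -> caps B=0 W=0
Move 7: B@(0,2) -> caps B=0 W=0
Move 8: W@(0,1) -> caps B=0 W=0
Move 9: B@(3,2) -> caps B=0 W=0
Move 10: W@(1,2) -> caps B=0 W=1
Move 11: B@(1,3) -> caps B=0 W=1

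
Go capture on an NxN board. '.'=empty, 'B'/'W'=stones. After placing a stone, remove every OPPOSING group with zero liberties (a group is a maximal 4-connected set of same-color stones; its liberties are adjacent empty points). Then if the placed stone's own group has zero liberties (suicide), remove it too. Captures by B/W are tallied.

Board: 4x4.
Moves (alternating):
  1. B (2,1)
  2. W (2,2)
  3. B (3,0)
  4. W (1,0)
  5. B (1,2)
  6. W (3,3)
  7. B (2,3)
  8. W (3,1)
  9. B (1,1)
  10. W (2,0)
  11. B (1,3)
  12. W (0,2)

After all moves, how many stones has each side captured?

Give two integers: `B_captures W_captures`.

Move 1: B@(2,1) -> caps B=0 W=0
Move 2: W@(2,2) -> caps B=0 W=0
Move 3: B@(3,0) -> caps B=0 W=0
Move 4: W@(1,0) -> caps B=0 W=0
Move 5: B@(1,2) -> caps B=0 W=0
Move 6: W@(3,3) -> caps B=0 W=0
Move 7: B@(2,3) -> caps B=0 W=0
Move 8: W@(3,1) -> caps B=0 W=0
Move 9: B@(1,1) -> caps B=0 W=0
Move 10: W@(2,0) -> caps B=0 W=1
Move 11: B@(1,3) -> caps B=0 W=1
Move 12: W@(0,2) -> caps B=0 W=1

Answer: 0 1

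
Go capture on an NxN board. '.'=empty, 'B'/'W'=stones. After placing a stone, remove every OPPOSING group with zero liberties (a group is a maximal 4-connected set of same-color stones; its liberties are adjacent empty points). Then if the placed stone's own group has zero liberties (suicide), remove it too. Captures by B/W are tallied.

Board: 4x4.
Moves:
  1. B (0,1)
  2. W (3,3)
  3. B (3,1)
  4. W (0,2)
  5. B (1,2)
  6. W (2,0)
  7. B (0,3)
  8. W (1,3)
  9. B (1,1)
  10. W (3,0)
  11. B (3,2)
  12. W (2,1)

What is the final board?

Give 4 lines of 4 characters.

Move 1: B@(0,1) -> caps B=0 W=0
Move 2: W@(3,3) -> caps B=0 W=0
Move 3: B@(3,1) -> caps B=0 W=0
Move 4: W@(0,2) -> caps B=0 W=0
Move 5: B@(1,2) -> caps B=0 W=0
Move 6: W@(2,0) -> caps B=0 W=0
Move 7: B@(0,3) -> caps B=1 W=0
Move 8: W@(1,3) -> caps B=1 W=0
Move 9: B@(1,1) -> caps B=1 W=0
Move 10: W@(3,0) -> caps B=1 W=0
Move 11: B@(3,2) -> caps B=1 W=0
Move 12: W@(2,1) -> caps B=1 W=0

Answer: .B.B
.BBW
WW..
WBBW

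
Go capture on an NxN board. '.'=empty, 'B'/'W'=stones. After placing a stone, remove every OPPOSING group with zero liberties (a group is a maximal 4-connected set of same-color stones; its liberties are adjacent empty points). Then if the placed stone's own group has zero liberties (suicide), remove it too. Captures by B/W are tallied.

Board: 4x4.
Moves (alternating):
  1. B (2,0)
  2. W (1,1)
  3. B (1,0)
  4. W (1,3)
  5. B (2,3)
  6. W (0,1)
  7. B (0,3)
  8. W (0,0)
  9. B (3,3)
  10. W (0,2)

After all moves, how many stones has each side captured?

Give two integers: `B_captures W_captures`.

Move 1: B@(2,0) -> caps B=0 W=0
Move 2: W@(1,1) -> caps B=0 W=0
Move 3: B@(1,0) -> caps B=0 W=0
Move 4: W@(1,3) -> caps B=0 W=0
Move 5: B@(2,3) -> caps B=0 W=0
Move 6: W@(0,1) -> caps B=0 W=0
Move 7: B@(0,3) -> caps B=0 W=0
Move 8: W@(0,0) -> caps B=0 W=0
Move 9: B@(3,3) -> caps B=0 W=0
Move 10: W@(0,2) -> caps B=0 W=1

Answer: 0 1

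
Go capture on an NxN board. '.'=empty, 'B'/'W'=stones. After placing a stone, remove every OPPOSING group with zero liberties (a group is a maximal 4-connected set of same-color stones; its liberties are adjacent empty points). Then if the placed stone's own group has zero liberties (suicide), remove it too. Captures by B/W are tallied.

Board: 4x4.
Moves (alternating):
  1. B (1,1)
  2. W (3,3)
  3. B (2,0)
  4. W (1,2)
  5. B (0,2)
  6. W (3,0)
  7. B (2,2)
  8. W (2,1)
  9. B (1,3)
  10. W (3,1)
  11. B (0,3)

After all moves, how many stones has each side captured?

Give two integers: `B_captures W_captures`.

Move 1: B@(1,1) -> caps B=0 W=0
Move 2: W@(3,3) -> caps B=0 W=0
Move 3: B@(2,0) -> caps B=0 W=0
Move 4: W@(1,2) -> caps B=0 W=0
Move 5: B@(0,2) -> caps B=0 W=0
Move 6: W@(3,0) -> caps B=0 W=0
Move 7: B@(2,2) -> caps B=0 W=0
Move 8: W@(2,1) -> caps B=0 W=0
Move 9: B@(1,3) -> caps B=1 W=0
Move 10: W@(3,1) -> caps B=1 W=0
Move 11: B@(0,3) -> caps B=1 W=0

Answer: 1 0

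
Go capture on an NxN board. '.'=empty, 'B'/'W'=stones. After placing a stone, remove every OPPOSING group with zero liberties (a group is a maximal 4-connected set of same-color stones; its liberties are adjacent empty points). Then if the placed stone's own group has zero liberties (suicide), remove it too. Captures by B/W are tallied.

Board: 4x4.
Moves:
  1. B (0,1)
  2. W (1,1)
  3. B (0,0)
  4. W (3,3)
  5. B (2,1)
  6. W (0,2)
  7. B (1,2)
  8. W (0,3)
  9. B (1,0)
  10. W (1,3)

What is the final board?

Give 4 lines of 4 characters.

Move 1: B@(0,1) -> caps B=0 W=0
Move 2: W@(1,1) -> caps B=0 W=0
Move 3: B@(0,0) -> caps B=0 W=0
Move 4: W@(3,3) -> caps B=0 W=0
Move 5: B@(2,1) -> caps B=0 W=0
Move 6: W@(0,2) -> caps B=0 W=0
Move 7: B@(1,2) -> caps B=0 W=0
Move 8: W@(0,3) -> caps B=0 W=0
Move 9: B@(1,0) -> caps B=1 W=0
Move 10: W@(1,3) -> caps B=1 W=0

Answer: BBWW
B.BW
.B..
...W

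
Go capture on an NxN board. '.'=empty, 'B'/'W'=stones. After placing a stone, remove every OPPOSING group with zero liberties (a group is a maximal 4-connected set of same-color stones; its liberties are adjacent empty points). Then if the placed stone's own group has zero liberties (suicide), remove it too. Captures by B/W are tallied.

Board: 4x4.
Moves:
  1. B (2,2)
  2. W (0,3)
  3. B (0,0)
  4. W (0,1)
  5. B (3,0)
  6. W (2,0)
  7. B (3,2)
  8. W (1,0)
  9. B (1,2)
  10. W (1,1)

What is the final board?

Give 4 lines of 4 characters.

Move 1: B@(2,2) -> caps B=0 W=0
Move 2: W@(0,3) -> caps B=0 W=0
Move 3: B@(0,0) -> caps B=0 W=0
Move 4: W@(0,1) -> caps B=0 W=0
Move 5: B@(3,0) -> caps B=0 W=0
Move 6: W@(2,0) -> caps B=0 W=0
Move 7: B@(3,2) -> caps B=0 W=0
Move 8: W@(1,0) -> caps B=0 W=1
Move 9: B@(1,2) -> caps B=0 W=1
Move 10: W@(1,1) -> caps B=0 W=1

Answer: .W.W
WWB.
W.B.
B.B.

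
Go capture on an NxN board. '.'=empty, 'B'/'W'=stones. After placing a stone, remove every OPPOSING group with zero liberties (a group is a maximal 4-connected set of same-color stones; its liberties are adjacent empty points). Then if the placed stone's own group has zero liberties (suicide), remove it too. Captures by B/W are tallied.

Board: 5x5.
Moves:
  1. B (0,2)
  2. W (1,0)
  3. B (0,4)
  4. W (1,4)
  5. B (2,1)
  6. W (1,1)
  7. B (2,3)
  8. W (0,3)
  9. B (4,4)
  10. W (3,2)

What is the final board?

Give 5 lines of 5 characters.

Answer: ..BW.
WW..W
.B.B.
..W..
....B

Derivation:
Move 1: B@(0,2) -> caps B=0 W=0
Move 2: W@(1,0) -> caps B=0 W=0
Move 3: B@(0,4) -> caps B=0 W=0
Move 4: W@(1,4) -> caps B=0 W=0
Move 5: B@(2,1) -> caps B=0 W=0
Move 6: W@(1,1) -> caps B=0 W=0
Move 7: B@(2,3) -> caps B=0 W=0
Move 8: W@(0,3) -> caps B=0 W=1
Move 9: B@(4,4) -> caps B=0 W=1
Move 10: W@(3,2) -> caps B=0 W=1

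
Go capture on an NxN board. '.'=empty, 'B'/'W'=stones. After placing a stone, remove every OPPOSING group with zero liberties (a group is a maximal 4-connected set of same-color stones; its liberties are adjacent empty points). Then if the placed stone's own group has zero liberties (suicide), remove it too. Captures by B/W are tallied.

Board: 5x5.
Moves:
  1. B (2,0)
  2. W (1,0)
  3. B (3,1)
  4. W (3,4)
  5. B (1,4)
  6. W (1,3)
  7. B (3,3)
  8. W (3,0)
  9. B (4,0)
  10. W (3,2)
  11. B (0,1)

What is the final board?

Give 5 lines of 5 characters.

Move 1: B@(2,0) -> caps B=0 W=0
Move 2: W@(1,0) -> caps B=0 W=0
Move 3: B@(3,1) -> caps B=0 W=0
Move 4: W@(3,4) -> caps B=0 W=0
Move 5: B@(1,4) -> caps B=0 W=0
Move 6: W@(1,3) -> caps B=0 W=0
Move 7: B@(3,3) -> caps B=0 W=0
Move 8: W@(3,0) -> caps B=0 W=0
Move 9: B@(4,0) -> caps B=1 W=0
Move 10: W@(3,2) -> caps B=1 W=0
Move 11: B@(0,1) -> caps B=1 W=0

Answer: .B...
W..WB
B....
.BWBW
B....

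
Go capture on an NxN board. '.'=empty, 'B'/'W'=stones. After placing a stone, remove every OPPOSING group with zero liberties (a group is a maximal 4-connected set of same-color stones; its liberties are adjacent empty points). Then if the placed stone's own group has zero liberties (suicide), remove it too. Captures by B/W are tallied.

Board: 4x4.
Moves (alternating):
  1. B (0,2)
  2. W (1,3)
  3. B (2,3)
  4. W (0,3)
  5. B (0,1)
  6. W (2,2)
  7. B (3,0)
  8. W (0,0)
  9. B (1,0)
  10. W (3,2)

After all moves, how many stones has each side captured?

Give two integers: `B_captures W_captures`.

Move 1: B@(0,2) -> caps B=0 W=0
Move 2: W@(1,3) -> caps B=0 W=0
Move 3: B@(2,3) -> caps B=0 W=0
Move 4: W@(0,3) -> caps B=0 W=0
Move 5: B@(0,1) -> caps B=0 W=0
Move 6: W@(2,2) -> caps B=0 W=0
Move 7: B@(3,0) -> caps B=0 W=0
Move 8: W@(0,0) -> caps B=0 W=0
Move 9: B@(1,0) -> caps B=1 W=0
Move 10: W@(3,2) -> caps B=1 W=0

Answer: 1 0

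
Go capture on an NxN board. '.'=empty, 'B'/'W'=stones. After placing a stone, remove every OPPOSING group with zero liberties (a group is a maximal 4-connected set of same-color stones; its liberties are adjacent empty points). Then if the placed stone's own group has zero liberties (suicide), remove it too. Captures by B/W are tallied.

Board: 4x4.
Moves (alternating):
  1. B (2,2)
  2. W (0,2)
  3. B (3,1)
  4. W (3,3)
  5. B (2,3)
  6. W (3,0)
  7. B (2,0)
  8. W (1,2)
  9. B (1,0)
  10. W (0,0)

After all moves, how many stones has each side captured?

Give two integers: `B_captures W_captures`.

Move 1: B@(2,2) -> caps B=0 W=0
Move 2: W@(0,2) -> caps B=0 W=0
Move 3: B@(3,1) -> caps B=0 W=0
Move 4: W@(3,3) -> caps B=0 W=0
Move 5: B@(2,3) -> caps B=0 W=0
Move 6: W@(3,0) -> caps B=0 W=0
Move 7: B@(2,0) -> caps B=1 W=0
Move 8: W@(1,2) -> caps B=1 W=0
Move 9: B@(1,0) -> caps B=1 W=0
Move 10: W@(0,0) -> caps B=1 W=0

Answer: 1 0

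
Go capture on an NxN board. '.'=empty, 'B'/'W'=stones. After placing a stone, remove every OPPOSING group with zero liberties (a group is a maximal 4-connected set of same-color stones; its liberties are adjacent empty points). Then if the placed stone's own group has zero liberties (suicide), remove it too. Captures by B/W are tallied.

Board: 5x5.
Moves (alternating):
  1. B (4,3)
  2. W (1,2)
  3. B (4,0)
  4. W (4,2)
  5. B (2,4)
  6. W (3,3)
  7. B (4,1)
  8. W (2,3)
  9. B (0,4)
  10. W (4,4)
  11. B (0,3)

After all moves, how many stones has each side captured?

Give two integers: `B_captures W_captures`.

Answer: 0 1

Derivation:
Move 1: B@(4,3) -> caps B=0 W=0
Move 2: W@(1,2) -> caps B=0 W=0
Move 3: B@(4,0) -> caps B=0 W=0
Move 4: W@(4,2) -> caps B=0 W=0
Move 5: B@(2,4) -> caps B=0 W=0
Move 6: W@(3,3) -> caps B=0 W=0
Move 7: B@(4,1) -> caps B=0 W=0
Move 8: W@(2,3) -> caps B=0 W=0
Move 9: B@(0,4) -> caps B=0 W=0
Move 10: W@(4,4) -> caps B=0 W=1
Move 11: B@(0,3) -> caps B=0 W=1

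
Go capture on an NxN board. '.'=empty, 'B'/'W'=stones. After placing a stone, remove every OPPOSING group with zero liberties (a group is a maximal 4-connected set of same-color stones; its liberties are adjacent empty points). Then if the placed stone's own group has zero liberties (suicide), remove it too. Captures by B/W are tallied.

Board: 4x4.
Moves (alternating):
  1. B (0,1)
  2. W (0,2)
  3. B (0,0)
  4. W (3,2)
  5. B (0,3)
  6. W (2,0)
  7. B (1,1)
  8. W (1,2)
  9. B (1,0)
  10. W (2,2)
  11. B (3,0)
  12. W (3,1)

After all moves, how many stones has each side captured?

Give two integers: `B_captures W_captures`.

Move 1: B@(0,1) -> caps B=0 W=0
Move 2: W@(0,2) -> caps B=0 W=0
Move 3: B@(0,0) -> caps B=0 W=0
Move 4: W@(3,2) -> caps B=0 W=0
Move 5: B@(0,3) -> caps B=0 W=0
Move 6: W@(2,0) -> caps B=0 W=0
Move 7: B@(1,1) -> caps B=0 W=0
Move 8: W@(1,2) -> caps B=0 W=0
Move 9: B@(1,0) -> caps B=0 W=0
Move 10: W@(2,2) -> caps B=0 W=0
Move 11: B@(3,0) -> caps B=0 W=0
Move 12: W@(3,1) -> caps B=0 W=1

Answer: 0 1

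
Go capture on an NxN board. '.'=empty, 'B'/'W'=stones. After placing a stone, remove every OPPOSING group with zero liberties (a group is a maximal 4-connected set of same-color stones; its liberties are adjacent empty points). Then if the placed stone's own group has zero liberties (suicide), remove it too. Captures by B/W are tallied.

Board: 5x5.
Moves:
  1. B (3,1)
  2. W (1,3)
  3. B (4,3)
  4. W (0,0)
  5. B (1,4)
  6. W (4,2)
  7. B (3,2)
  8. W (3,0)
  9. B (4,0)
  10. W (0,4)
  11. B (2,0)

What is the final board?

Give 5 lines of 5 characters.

Move 1: B@(3,1) -> caps B=0 W=0
Move 2: W@(1,3) -> caps B=0 W=0
Move 3: B@(4,3) -> caps B=0 W=0
Move 4: W@(0,0) -> caps B=0 W=0
Move 5: B@(1,4) -> caps B=0 W=0
Move 6: W@(4,2) -> caps B=0 W=0
Move 7: B@(3,2) -> caps B=0 W=0
Move 8: W@(3,0) -> caps B=0 W=0
Move 9: B@(4,0) -> caps B=0 W=0
Move 10: W@(0,4) -> caps B=0 W=0
Move 11: B@(2,0) -> caps B=1 W=0

Answer: W...W
...WB
B....
.BB..
B.WB.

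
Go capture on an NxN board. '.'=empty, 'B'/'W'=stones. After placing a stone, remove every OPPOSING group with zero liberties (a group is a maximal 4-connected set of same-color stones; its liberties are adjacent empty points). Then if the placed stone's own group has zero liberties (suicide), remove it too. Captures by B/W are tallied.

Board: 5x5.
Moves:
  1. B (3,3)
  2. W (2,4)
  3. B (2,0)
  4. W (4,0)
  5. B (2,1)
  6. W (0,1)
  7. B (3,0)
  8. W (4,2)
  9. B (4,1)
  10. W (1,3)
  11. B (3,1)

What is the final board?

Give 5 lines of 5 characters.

Answer: .W...
...W.
BB..W
BB.B.
.BW..

Derivation:
Move 1: B@(3,3) -> caps B=0 W=0
Move 2: W@(2,4) -> caps B=0 W=0
Move 3: B@(2,0) -> caps B=0 W=0
Move 4: W@(4,0) -> caps B=0 W=0
Move 5: B@(2,1) -> caps B=0 W=0
Move 6: W@(0,1) -> caps B=0 W=0
Move 7: B@(3,0) -> caps B=0 W=0
Move 8: W@(4,2) -> caps B=0 W=0
Move 9: B@(4,1) -> caps B=1 W=0
Move 10: W@(1,3) -> caps B=1 W=0
Move 11: B@(3,1) -> caps B=1 W=0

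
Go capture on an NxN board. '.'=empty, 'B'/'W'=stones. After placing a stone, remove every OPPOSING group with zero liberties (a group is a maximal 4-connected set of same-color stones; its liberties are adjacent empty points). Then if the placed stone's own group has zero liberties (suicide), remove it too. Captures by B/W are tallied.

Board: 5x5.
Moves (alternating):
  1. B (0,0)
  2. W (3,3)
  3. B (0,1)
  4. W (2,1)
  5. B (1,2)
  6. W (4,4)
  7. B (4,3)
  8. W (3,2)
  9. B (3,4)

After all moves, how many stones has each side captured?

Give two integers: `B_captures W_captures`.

Move 1: B@(0,0) -> caps B=0 W=0
Move 2: W@(3,3) -> caps B=0 W=0
Move 3: B@(0,1) -> caps B=0 W=0
Move 4: W@(2,1) -> caps B=0 W=0
Move 5: B@(1,2) -> caps B=0 W=0
Move 6: W@(4,4) -> caps B=0 W=0
Move 7: B@(4,3) -> caps B=0 W=0
Move 8: W@(3,2) -> caps B=0 W=0
Move 9: B@(3,4) -> caps B=1 W=0

Answer: 1 0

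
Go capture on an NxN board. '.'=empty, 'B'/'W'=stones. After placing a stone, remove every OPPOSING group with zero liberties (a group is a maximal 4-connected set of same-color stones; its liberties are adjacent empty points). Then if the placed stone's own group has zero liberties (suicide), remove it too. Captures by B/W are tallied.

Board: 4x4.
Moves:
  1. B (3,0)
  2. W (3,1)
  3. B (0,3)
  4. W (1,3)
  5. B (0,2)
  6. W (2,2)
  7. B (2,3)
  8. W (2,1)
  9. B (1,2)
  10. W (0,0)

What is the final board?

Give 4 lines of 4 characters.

Move 1: B@(3,0) -> caps B=0 W=0
Move 2: W@(3,1) -> caps B=0 W=0
Move 3: B@(0,3) -> caps B=0 W=0
Move 4: W@(1,3) -> caps B=0 W=0
Move 5: B@(0,2) -> caps B=0 W=0
Move 6: W@(2,2) -> caps B=0 W=0
Move 7: B@(2,3) -> caps B=0 W=0
Move 8: W@(2,1) -> caps B=0 W=0
Move 9: B@(1,2) -> caps B=1 W=0
Move 10: W@(0,0) -> caps B=1 W=0

Answer: W.BB
..B.
.WWB
BW..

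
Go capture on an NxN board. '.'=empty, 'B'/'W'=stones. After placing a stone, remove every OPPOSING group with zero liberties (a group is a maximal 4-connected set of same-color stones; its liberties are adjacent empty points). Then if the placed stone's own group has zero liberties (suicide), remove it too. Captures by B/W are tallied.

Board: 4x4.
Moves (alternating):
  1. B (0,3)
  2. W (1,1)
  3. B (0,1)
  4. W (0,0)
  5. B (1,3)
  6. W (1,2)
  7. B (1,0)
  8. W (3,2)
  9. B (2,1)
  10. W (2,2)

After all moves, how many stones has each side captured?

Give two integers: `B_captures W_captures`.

Move 1: B@(0,3) -> caps B=0 W=0
Move 2: W@(1,1) -> caps B=0 W=0
Move 3: B@(0,1) -> caps B=0 W=0
Move 4: W@(0,0) -> caps B=0 W=0
Move 5: B@(1,3) -> caps B=0 W=0
Move 6: W@(1,2) -> caps B=0 W=0
Move 7: B@(1,0) -> caps B=1 W=0
Move 8: W@(3,2) -> caps B=1 W=0
Move 9: B@(2,1) -> caps B=1 W=0
Move 10: W@(2,2) -> caps B=1 W=0

Answer: 1 0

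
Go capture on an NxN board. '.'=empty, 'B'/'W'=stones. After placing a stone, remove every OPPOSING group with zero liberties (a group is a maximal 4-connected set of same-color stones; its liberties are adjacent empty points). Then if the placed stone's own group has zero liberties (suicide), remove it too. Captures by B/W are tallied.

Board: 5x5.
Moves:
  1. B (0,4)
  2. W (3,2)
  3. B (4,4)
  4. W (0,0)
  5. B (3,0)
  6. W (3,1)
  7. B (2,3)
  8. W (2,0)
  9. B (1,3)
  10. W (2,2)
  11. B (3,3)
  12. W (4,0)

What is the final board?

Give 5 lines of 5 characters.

Move 1: B@(0,4) -> caps B=0 W=0
Move 2: W@(3,2) -> caps B=0 W=0
Move 3: B@(4,4) -> caps B=0 W=0
Move 4: W@(0,0) -> caps B=0 W=0
Move 5: B@(3,0) -> caps B=0 W=0
Move 6: W@(3,1) -> caps B=0 W=0
Move 7: B@(2,3) -> caps B=0 W=0
Move 8: W@(2,0) -> caps B=0 W=0
Move 9: B@(1,3) -> caps B=0 W=0
Move 10: W@(2,2) -> caps B=0 W=0
Move 11: B@(3,3) -> caps B=0 W=0
Move 12: W@(4,0) -> caps B=0 W=1

Answer: W...B
...B.
W.WB.
.WWB.
W...B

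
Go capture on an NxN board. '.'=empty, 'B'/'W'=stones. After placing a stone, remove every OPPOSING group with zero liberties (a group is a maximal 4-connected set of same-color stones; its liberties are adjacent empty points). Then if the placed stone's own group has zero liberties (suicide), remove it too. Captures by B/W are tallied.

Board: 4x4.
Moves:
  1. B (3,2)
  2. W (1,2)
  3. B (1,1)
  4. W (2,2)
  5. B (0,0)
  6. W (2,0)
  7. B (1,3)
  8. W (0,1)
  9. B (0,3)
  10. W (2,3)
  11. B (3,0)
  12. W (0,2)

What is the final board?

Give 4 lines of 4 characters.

Answer: BWW.
.BW.
W.WW
B.B.

Derivation:
Move 1: B@(3,2) -> caps B=0 W=0
Move 2: W@(1,2) -> caps B=0 W=0
Move 3: B@(1,1) -> caps B=0 W=0
Move 4: W@(2,2) -> caps B=0 W=0
Move 5: B@(0,0) -> caps B=0 W=0
Move 6: W@(2,0) -> caps B=0 W=0
Move 7: B@(1,3) -> caps B=0 W=0
Move 8: W@(0,1) -> caps B=0 W=0
Move 9: B@(0,3) -> caps B=0 W=0
Move 10: W@(2,3) -> caps B=0 W=0
Move 11: B@(3,0) -> caps B=0 W=0
Move 12: W@(0,2) -> caps B=0 W=2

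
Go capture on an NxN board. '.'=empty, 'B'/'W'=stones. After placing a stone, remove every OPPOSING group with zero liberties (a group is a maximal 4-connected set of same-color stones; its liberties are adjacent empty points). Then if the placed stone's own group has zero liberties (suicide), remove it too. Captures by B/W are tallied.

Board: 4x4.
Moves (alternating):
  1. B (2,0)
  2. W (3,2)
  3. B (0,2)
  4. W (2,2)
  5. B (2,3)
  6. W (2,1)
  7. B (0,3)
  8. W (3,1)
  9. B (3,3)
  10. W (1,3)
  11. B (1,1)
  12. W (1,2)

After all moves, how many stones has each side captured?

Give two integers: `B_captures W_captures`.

Answer: 0 2

Derivation:
Move 1: B@(2,0) -> caps B=0 W=0
Move 2: W@(3,2) -> caps B=0 W=0
Move 3: B@(0,2) -> caps B=0 W=0
Move 4: W@(2,2) -> caps B=0 W=0
Move 5: B@(2,3) -> caps B=0 W=0
Move 6: W@(2,1) -> caps B=0 W=0
Move 7: B@(0,3) -> caps B=0 W=0
Move 8: W@(3,1) -> caps B=0 W=0
Move 9: B@(3,3) -> caps B=0 W=0
Move 10: W@(1,3) -> caps B=0 W=2
Move 11: B@(1,1) -> caps B=0 W=2
Move 12: W@(1,2) -> caps B=0 W=2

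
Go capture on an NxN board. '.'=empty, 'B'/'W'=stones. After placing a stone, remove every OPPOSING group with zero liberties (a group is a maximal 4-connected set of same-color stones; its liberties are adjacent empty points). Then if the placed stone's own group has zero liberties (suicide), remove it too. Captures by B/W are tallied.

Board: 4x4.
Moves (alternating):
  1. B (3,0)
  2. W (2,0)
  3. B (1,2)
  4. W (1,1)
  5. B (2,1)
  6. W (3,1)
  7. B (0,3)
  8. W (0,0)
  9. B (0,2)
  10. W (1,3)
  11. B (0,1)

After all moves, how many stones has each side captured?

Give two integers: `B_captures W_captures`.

Answer: 0 1

Derivation:
Move 1: B@(3,0) -> caps B=0 W=0
Move 2: W@(2,0) -> caps B=0 W=0
Move 3: B@(1,2) -> caps B=0 W=0
Move 4: W@(1,1) -> caps B=0 W=0
Move 5: B@(2,1) -> caps B=0 W=0
Move 6: W@(3,1) -> caps B=0 W=1
Move 7: B@(0,3) -> caps B=0 W=1
Move 8: W@(0,0) -> caps B=0 W=1
Move 9: B@(0,2) -> caps B=0 W=1
Move 10: W@(1,3) -> caps B=0 W=1
Move 11: B@(0,1) -> caps B=0 W=1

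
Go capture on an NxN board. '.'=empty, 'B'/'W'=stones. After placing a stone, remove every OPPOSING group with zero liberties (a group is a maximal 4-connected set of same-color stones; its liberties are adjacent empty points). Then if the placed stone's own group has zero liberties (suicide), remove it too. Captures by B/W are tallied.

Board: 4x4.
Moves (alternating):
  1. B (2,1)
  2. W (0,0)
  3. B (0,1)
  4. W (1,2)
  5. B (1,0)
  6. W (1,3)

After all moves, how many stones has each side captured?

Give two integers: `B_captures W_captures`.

Answer: 1 0

Derivation:
Move 1: B@(2,1) -> caps B=0 W=0
Move 2: W@(0,0) -> caps B=0 W=0
Move 3: B@(0,1) -> caps B=0 W=0
Move 4: W@(1,2) -> caps B=0 W=0
Move 5: B@(1,0) -> caps B=1 W=0
Move 6: W@(1,3) -> caps B=1 W=0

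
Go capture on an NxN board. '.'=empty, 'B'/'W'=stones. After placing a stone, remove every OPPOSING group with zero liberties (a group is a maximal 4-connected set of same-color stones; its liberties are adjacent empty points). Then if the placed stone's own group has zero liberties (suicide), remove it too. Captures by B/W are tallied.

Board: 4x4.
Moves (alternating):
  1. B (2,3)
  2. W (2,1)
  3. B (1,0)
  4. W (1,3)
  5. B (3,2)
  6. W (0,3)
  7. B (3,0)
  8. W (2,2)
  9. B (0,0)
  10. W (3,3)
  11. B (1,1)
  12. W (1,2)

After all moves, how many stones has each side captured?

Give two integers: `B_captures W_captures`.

Answer: 0 1

Derivation:
Move 1: B@(2,3) -> caps B=0 W=0
Move 2: W@(2,1) -> caps B=0 W=0
Move 3: B@(1,0) -> caps B=0 W=0
Move 4: W@(1,3) -> caps B=0 W=0
Move 5: B@(3,2) -> caps B=0 W=0
Move 6: W@(0,3) -> caps B=0 W=0
Move 7: B@(3,0) -> caps B=0 W=0
Move 8: W@(2,2) -> caps B=0 W=0
Move 9: B@(0,0) -> caps B=0 W=0
Move 10: W@(3,3) -> caps B=0 W=1
Move 11: B@(1,1) -> caps B=0 W=1
Move 12: W@(1,2) -> caps B=0 W=1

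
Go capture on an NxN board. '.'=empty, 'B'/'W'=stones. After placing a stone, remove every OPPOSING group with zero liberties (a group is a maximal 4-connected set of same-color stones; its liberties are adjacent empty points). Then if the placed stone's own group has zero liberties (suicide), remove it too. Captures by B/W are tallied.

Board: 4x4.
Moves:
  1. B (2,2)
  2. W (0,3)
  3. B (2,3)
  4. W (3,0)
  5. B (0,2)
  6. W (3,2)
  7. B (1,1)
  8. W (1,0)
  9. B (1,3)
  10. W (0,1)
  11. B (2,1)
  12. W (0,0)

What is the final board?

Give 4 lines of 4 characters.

Answer: WWB.
WB.B
.BBB
W.W.

Derivation:
Move 1: B@(2,2) -> caps B=0 W=0
Move 2: W@(0,3) -> caps B=0 W=0
Move 3: B@(2,3) -> caps B=0 W=0
Move 4: W@(3,0) -> caps B=0 W=0
Move 5: B@(0,2) -> caps B=0 W=0
Move 6: W@(3,2) -> caps B=0 W=0
Move 7: B@(1,1) -> caps B=0 W=0
Move 8: W@(1,0) -> caps B=0 W=0
Move 9: B@(1,3) -> caps B=1 W=0
Move 10: W@(0,1) -> caps B=1 W=0
Move 11: B@(2,1) -> caps B=1 W=0
Move 12: W@(0,0) -> caps B=1 W=0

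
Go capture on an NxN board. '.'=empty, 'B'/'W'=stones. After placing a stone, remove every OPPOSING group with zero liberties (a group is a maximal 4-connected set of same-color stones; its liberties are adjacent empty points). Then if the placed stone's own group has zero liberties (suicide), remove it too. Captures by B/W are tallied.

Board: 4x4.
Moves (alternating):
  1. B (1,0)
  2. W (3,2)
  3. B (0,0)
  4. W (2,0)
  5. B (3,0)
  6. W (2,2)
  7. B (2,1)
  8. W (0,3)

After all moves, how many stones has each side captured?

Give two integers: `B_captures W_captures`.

Answer: 1 0

Derivation:
Move 1: B@(1,0) -> caps B=0 W=0
Move 2: W@(3,2) -> caps B=0 W=0
Move 3: B@(0,0) -> caps B=0 W=0
Move 4: W@(2,0) -> caps B=0 W=0
Move 5: B@(3,0) -> caps B=0 W=0
Move 6: W@(2,2) -> caps B=0 W=0
Move 7: B@(2,1) -> caps B=1 W=0
Move 8: W@(0,3) -> caps B=1 W=0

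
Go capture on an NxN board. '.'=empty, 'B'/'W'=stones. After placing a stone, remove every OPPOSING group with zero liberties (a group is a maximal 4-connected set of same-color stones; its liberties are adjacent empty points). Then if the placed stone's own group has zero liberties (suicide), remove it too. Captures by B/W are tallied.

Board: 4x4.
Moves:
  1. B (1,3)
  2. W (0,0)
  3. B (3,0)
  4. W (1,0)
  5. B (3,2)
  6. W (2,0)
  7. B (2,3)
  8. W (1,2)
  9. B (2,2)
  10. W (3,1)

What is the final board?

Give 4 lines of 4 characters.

Answer: W...
W.WB
W.BB
.WB.

Derivation:
Move 1: B@(1,3) -> caps B=0 W=0
Move 2: W@(0,0) -> caps B=0 W=0
Move 3: B@(3,0) -> caps B=0 W=0
Move 4: W@(1,0) -> caps B=0 W=0
Move 5: B@(3,2) -> caps B=0 W=0
Move 6: W@(2,0) -> caps B=0 W=0
Move 7: B@(2,3) -> caps B=0 W=0
Move 8: W@(1,2) -> caps B=0 W=0
Move 9: B@(2,2) -> caps B=0 W=0
Move 10: W@(3,1) -> caps B=0 W=1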